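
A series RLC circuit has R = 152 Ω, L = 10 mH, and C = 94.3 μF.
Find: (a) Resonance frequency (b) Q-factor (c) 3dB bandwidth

Step 1 — Resonance condition Im(Z)=0 gives ω₀ = 1/√(LC).
Step 2 — ω₀ = 1/√(0.01·9.43e-05) = 1030 rad/s.
Step 3 — f₀ = ω₀/(2π) = 163.9 Hz.
Step 4 — Series Q: Q = ω₀L/R = 1030·0.01/152 = 0.06775.
Step 5 — 3dB bandwidth: Δω = ω₀/Q = 1.52e+04 rad/s; BW = Δω/(2π) = 2419 Hz.

(a) f₀ = 163.9 Hz  (b) Q = 0.06775  (c) BW = 2419 Hz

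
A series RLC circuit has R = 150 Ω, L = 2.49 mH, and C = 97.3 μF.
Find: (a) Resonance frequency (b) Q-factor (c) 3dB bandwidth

Step 1 — Resonance: ω₀ = 1/√(LC) = 1/√(0.00249·9.73e-05) = 2032 rad/s.
Step 2 — f₀ = ω₀/(2π) = 323.3 Hz.
Step 3 — Series Q: Q = ω₀L/R = 2032·0.00249/150 = 0.03373.
Step 4 — Bandwidth: Δω = ω₀/Q = 6.024e+04 rad/s; BW = Δω/(2π) = 9588 Hz.

(a) f₀ = 323.3 Hz  (b) Q = 0.03373  (c) BW = 9588 Hz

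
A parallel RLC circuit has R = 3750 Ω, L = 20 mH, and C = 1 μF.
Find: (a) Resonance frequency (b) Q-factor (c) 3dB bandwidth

Step 1 — Resonance: ω₀ = 1/√(LC) = 1/√(0.02·1e-06) = 7071 rad/s.
Step 2 — f₀ = ω₀/(2π) = 1125 Hz.
Step 3 — Parallel Q: Q = R/(ω₀L) = 3750/(7071·0.02) = 26.52.
Step 4 — Bandwidth: Δω = ω₀/Q = 266.7 rad/s; BW = Δω/(2π) = 42.44 Hz.

(a) f₀ = 1125 Hz  (b) Q = 26.52  (c) BW = 42.44 Hz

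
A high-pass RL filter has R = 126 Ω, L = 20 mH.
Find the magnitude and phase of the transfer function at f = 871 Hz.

Step 1 — Angular frequency: ω = 2π·871 = 5473 rad/s.
Step 2 — Transfer function: H(jω) = jωL/(R + jωL).
Step 3 — Numerator jωL = j·109.5; denominator R + jωL = 126 + j109.5.
Step 4 — H = 0.4301 + j0.4951.
Step 5 — Magnitude: |H| = 0.6558 (-3.7 dB); phase: φ = 49.0°.

|H| = 0.6558 (-3.7 dB), φ = 49.0°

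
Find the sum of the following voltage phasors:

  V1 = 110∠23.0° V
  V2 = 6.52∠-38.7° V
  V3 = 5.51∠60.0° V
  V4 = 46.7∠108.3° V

Step 1 — Convert each phasor to rectangular form:
  V1 = 110·(cos(23.0°) + j·sin(23.0°)) = 101.3 + j42.98 V
  V2 = 6.52·(cos(-38.7°) + j·sin(-38.7°)) = 5.088 - j4.077 V
  V3 = 5.51·(cos(60.0°) + j·sin(60.0°)) = 2.755 + j4.772 V
  V4 = 46.7·(cos(108.3°) + j·sin(108.3°)) = -14.66 + j44.34 V
Step 2 — Sum components: V_total = 94.44 + j88.01 V.
Step 3 — Convert to polar: |V_total| = 129.1 V, ∠V_total = 43.0°.

V_total = 129.1∠43.0° V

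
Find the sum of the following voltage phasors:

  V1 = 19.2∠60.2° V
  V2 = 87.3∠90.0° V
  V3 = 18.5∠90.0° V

Step 1 — Convert each phasor to rectangular form:
  V1 = 19.2·(cos(60.2°) + j·sin(60.2°)) = 9.542 + j16.66 V
  V2 = 87.3·(cos(90.0°) + j·sin(90.0°)) = 0 + j87.3 V
  V3 = 18.5·(cos(90.0°) + j·sin(90.0°)) = 0 + j18.5 V
Step 2 — Sum components: V_total = 9.542 + j122.5 V.
Step 3 — Convert to polar: |V_total| = 122.8 V, ∠V_total = 85.5°.

V_total = 122.8∠85.5° V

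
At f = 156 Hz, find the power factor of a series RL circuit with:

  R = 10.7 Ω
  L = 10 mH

Step 1 — Angular frequency: ω = 2π·f = 2π·156 = 980.2 rad/s.
Step 2 — Component impedances:
  R: Z = R = 10.7 Ω
  L: Z = jωL = j·980.2·0.01 = 0 + j9.802 Ω
Step 3 — Series combination: Z_total = R + L = 10.7 + j9.802 Ω = 14.51∠42.5° Ω.
Step 4 — Power factor: PF = cos(φ) = Re(Z)/|Z| = 10.7/14.51 = 0.7374.
Step 5 — Type: Im(Z) = 9.802 ⇒ lagging (phase φ = 42.5°).

PF = 0.7374 (lagging, φ = 42.5°)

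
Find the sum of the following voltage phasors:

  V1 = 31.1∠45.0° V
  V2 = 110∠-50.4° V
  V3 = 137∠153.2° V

Step 1 — Convert each phasor to rectangular form:
  V1 = 31.1·(cos(45.0°) + j·sin(45.0°)) = 21.99 + j21.99 V
  V2 = 110·(cos(-50.4°) + j·sin(-50.4°)) = 70.12 - j84.76 V
  V3 = 137·(cos(153.2°) + j·sin(153.2°)) = -122.3 + j61.77 V
Step 2 — Sum components: V_total = -30.18 - j0.9952 V.
Step 3 — Convert to polar: |V_total| = 30.19 V, ∠V_total = -178.1°.

V_total = 30.19∠-178.1° V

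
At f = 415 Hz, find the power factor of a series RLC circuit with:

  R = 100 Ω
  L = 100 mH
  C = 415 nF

Step 1 — Angular frequency: ω = 2π·f = 2π·415 = 2608 rad/s.
Step 2 — Component impedances:
  R: Z = R = 100 Ω
  L: Z = jωL = j·2608·0.1 = 0 + j260.8 Ω
  C: Z = 1/(jωC) = -j/(ω·C) = 0 - j924.1 Ω
Step 3 — Series combination: Z_total = R + L + C = 100 - j663.4 Ω = 670.9∠-81.4° Ω.
Step 4 — Power factor: PF = cos(φ) = Re(Z)/|Z| = 100/670.9 = 0.1491.
Step 5 — Type: Im(Z) = -663.4 ⇒ leading (phase φ = -81.4°).

PF = 0.1491 (leading, φ = -81.4°)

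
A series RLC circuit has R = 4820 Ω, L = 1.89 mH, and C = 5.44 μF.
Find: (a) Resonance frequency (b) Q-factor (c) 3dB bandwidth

Step 1 — Resonance: ω₀ = 1/√(LC) = 1/√(0.00189·5.44e-06) = 9862 rad/s.
Step 2 — f₀ = ω₀/(2π) = 1570 Hz.
Step 3 — Series Q: Q = ω₀L/R = 9862·0.00189/4820 = 0.003867.
Step 4 — Bandwidth: Δω = ω₀/Q = 2.55e+06 rad/s; BW = Δω/(2π) = 4.059e+05 Hz.

(a) f₀ = 1570 Hz  (b) Q = 0.003867  (c) BW = 4.059e+05 Hz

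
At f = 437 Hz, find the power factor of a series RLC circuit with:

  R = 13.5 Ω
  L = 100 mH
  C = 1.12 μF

Step 1 — Angular frequency: ω = 2π·f = 2π·437 = 2746 rad/s.
Step 2 — Component impedances:
  R: Z = R = 13.5 Ω
  L: Z = jωL = j·2746·0.1 = 0 + j274.6 Ω
  C: Z = 1/(jωC) = -j/(ω·C) = 0 - j325.2 Ω
Step 3 — Series combination: Z_total = R + L + C = 13.5 - j50.6 Ω = 52.37∠-75.1° Ω.
Step 4 — Power factor: PF = cos(φ) = Re(Z)/|Z| = 13.5/52.37 = 0.2578.
Step 5 — Type: Im(Z) = -50.6 ⇒ leading (phase φ = -75.1°).

PF = 0.2578 (leading, φ = -75.1°)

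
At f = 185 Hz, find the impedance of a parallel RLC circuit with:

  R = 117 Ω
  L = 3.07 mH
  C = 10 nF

Step 1 — Angular frequency: ω = 2π·f = 2π·185 = 1162 rad/s.
Step 2 — Component impedances:
  R: Z = R = 117 Ω
  L: Z = jωL = j·1162·0.00307 = 0 + j3.569 Ω
  C: Z = 1/(jωC) = -j/(ω·C) = 0 - j8.603e+04 Ω
Step 3 — Parallel combination: 1/Z_total = 1/R + 1/L + 1/C; Z_total = 0.1087 + j3.565 Ω = 3.567∠88.3° Ω.

Z = 0.1087 + j3.565 Ω = 3.567∠88.3° Ω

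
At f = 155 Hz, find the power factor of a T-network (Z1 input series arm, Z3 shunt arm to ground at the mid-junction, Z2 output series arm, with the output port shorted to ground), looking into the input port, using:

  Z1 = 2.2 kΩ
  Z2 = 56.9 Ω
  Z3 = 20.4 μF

Step 1 — Angular frequency: ω = 2π·f = 2π·155 = 973.9 rad/s.
Step 2 — Component impedances:
  Z1: Z = R = 2200 Ω
  Z2: Z = R = 56.9 Ω
  Z3: Z = 1/(jωC) = -j/(ω·C) = 0 - j50.33 Ω
Step 3 — With the output port shorted to ground, the output series arm Z2 runs from the junction to ground; the shunt arm Z3 also runs from the junction to ground. They appear in parallel: Z3 || Z2 = 24.98 - j28.24 Ω.
Step 4 — Series with input arm Z1: Z_in = Z1 + (Z3 || Z2) = 2225 - j28.24 Ω = 2225∠-0.7° Ω.
Step 5 — Power factor: PF = cos(φ) = Re(Z)/|Z| = 2225/2225.2 = 0.9999.
Step 6 — Type: Im(Z) = -28.24 ⇒ leading (phase φ = -0.7°).

PF = 0.9999 (leading, φ = -0.7°)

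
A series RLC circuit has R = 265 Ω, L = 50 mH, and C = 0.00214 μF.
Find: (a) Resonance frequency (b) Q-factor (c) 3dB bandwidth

Step 1 — Resonance condition Im(Z)=0 gives ω₀ = 1/√(LC).
Step 2 — ω₀ = 1/√(0.05·2.14e-09) = 9.667e+04 rad/s.
Step 3 — f₀ = ω₀/(2π) = 1.539e+04 Hz.
Step 4 — Series Q: Q = ω₀L/R = 9.667e+04·0.05/265 = 18.24.
Step 5 — 3dB bandwidth: Δω = ω₀/Q = 5300 rad/s; BW = Δω/(2π) = 843.5 Hz.

(a) f₀ = 1.539e+04 Hz  (b) Q = 18.24  (c) BW = 843.5 Hz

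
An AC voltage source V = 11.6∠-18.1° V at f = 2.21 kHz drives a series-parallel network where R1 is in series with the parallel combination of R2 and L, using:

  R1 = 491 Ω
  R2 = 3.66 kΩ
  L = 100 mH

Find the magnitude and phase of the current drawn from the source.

Step 1 — Angular frequency: ω = 2π·f = 2π·2210 = 1.389e+04 rad/s.
Step 2 — Component impedances:
  R1: Z = R = 491 Ω
  R2: Z = R = 3660 Ω
  L: Z = jωL = j·1.389e+04·0.1 = 0 + j1389 Ω
Step 3 — Parallel branch: R2 || L = 1/(1/R2 + 1/L) = 460.5 + j1214 Ω.
Step 4 — Series with R1: Z_total = R1 + (R2 || L) = 951.5 + j1214 Ω = 1542∠51.9° Ω.
Step 5 — Source phasor: V = 11.6∠-18.1° V = 11.03 - j3.604 V.
Step 6 — Ohm's law: I = V / Z_total = (11.03 - j3.604) / (951.5 + j1214) = 0.002571 - j0.007068 A.
Step 7 — Convert to polar: |I| = 0.007521 A, ∠I = -70.0°.

I = 0.007521∠-70.0° A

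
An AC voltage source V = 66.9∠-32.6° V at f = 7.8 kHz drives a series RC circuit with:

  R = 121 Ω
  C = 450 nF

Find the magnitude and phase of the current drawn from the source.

Step 1 — Angular frequency: ω = 2π·f = 2π·7800 = 4.901e+04 rad/s.
Step 2 — Component impedances:
  R: Z = R = 121 Ω
  C: Z = 1/(jωC) = -j/(ω·C) = 0 - j45.34 Ω
Step 3 — Series combination: Z_total = R + C = 121 - j45.34 Ω = 129.2∠-20.5° Ω.
Step 4 — Source phasor: V = 66.9∠-32.6° V = 56.36 - j36.04 V.
Step 5 — Ohm's law: I = V / Z_total = (56.36 - j36.04) / (121 - j45.34) = 0.5063 - j0.1081 A.
Step 6 — Convert to polar: |I| = 0.5177 A, ∠I = -12.1°.

I = 0.5177∠-12.1° A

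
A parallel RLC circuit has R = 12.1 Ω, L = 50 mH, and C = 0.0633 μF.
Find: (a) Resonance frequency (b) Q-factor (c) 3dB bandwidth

Step 1 — Resonance: ω₀ = 1/√(LC) = 1/√(0.05·6.33e-08) = 1.778e+04 rad/s.
Step 2 — f₀ = ω₀/(2π) = 2829 Hz.
Step 3 — Parallel Q: Q = R/(ω₀L) = 12.1/(1.778e+04·0.05) = 0.01361.
Step 4 — Bandwidth: Δω = ω₀/Q = 1.306e+06 rad/s; BW = Δω/(2π) = 2.078e+05 Hz.

(a) f₀ = 2829 Hz  (b) Q = 0.01361  (c) BW = 2.078e+05 Hz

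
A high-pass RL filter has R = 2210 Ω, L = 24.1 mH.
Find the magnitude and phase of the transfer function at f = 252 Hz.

Step 1 — Angular frequency: ω = 2π·252 = 1583 rad/s.
Step 2 — Transfer function: H(jω) = jωL/(R + jωL).
Step 3 — Numerator jωL = j·38.16; denominator R + jωL = 2210 + j38.16.
Step 4 — H = 0.000298 + j0.01726.
Step 5 — Magnitude: |H| = 0.01726 (-35.3 dB); phase: φ = 89.0°.

|H| = 0.01726 (-35.3 dB), φ = 89.0°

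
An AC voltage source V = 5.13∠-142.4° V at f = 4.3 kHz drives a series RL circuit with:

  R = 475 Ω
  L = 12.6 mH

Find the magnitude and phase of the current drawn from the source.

Step 1 — Angular frequency: ω = 2π·f = 2π·4300 = 2.702e+04 rad/s.
Step 2 — Component impedances:
  R: Z = R = 475 Ω
  L: Z = jωL = j·2.702e+04·0.0126 = 0 + j340.4 Ω
Step 3 — Series combination: Z_total = R + L = 475 + j340.4 Ω = 584.4∠35.6° Ω.
Step 4 — Source phasor: V = 5.13∠-142.4° V = -4.064 - j3.13 V.
Step 5 — Ohm's law: I = V / Z_total = (-4.064 - j3.13) / (475 + j340.4) = -0.008773 - j0.000302 A.
Step 6 — Convert to polar: |I| = 0.008778 A, ∠I = -178.0°.

I = 0.008778∠-178.0° A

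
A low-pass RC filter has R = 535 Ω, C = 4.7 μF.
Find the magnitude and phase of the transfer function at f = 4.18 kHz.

Step 1 — Angular frequency: ω = 2π·4180 = 2.626e+04 rad/s.
Step 2 — Transfer function: H(jω) = 1/(1 + jωRC).
Step 3 — Denominator: 1 + jωRC = 1 + j·2.626e+04·535·4.7e-06 = 1 + j66.04.
Step 4 — H = 0.0002292 - j0.01514.
Step 5 — Magnitude: |H| = 0.01514 (-36.4 dB); phase: φ = -89.1°.

|H| = 0.01514 (-36.4 dB), φ = -89.1°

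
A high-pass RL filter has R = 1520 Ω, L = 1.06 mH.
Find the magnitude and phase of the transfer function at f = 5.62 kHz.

Step 1 — Angular frequency: ω = 2π·5620 = 3.531e+04 rad/s.
Step 2 — Transfer function: H(jω) = jωL/(R + jωL).
Step 3 — Numerator jωL = j·37.43; denominator R + jωL = 1520 + j37.43.
Step 4 — H = 0.000606 + j0.02461.
Step 5 — Magnitude: |H| = 0.02462 (-32.2 dB); phase: φ = 88.6°.

|H| = 0.02462 (-32.2 dB), φ = 88.6°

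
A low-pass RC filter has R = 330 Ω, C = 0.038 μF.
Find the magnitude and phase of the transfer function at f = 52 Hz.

Step 1 — Angular frequency: ω = 2π·52 = 326.7 rad/s.
Step 2 — Transfer function: H(jω) = 1/(1 + jωRC).
Step 3 — Denominator: 1 + jωRC = 1 + j·326.7·330·3.8e-08 = 1 + j0.004097.
Step 4 — H = 1 - j0.004097.
Step 5 — Magnitude: |H| = 1 (-0.0 dB); phase: φ = -0.2°.

|H| = 1 (-0.0 dB), φ = -0.2°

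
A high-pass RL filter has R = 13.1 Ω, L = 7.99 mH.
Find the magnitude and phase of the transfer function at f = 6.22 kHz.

Step 1 — Angular frequency: ω = 2π·6220 = 3.908e+04 rad/s.
Step 2 — Transfer function: H(jω) = jωL/(R + jωL).
Step 3 — Numerator jωL = j·312.3; denominator R + jωL = 13.1 + j312.3.
Step 4 — H = 0.9982 + j0.04188.
Step 5 — Magnitude: |H| = 0.9991 (-0.0 dB); phase: φ = 2.4°.

|H| = 0.9991 (-0.0 dB), φ = 2.4°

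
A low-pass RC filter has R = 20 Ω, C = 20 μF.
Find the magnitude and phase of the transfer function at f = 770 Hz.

Step 1 — Angular frequency: ω = 2π·770 = 4838 rad/s.
Step 2 — Transfer function: H(jω) = 1/(1 + jωRC).
Step 3 — Denominator: 1 + jωRC = 1 + j·4838·20·2e-05 = 1 + j1.935.
Step 4 — H = 0.2107 - j0.4078.
Step 5 — Magnitude: |H| = 0.4591 (-6.8 dB); phase: φ = -62.7°.

|H| = 0.4591 (-6.8 dB), φ = -62.7°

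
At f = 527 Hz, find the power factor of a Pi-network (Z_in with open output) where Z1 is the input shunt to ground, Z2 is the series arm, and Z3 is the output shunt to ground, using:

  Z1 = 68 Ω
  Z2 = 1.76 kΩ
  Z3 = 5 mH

Step 1 — Angular frequency: ω = 2π·f = 2π·527 = 3311 rad/s.
Step 2 — Component impedances:
  Z1: Z = R = 68 Ω
  Z2: Z = R = 1760 Ω
  Z3: Z = jωL = j·3311·0.005 = 0 + j16.56 Ω
Step 3 — With open output, the series arm Z2 and the output shunt Z3 appear in series to ground: Z2 + Z3 = 1760 + j16.56 Ω.
Step 4 — Parallel with input shunt Z1: Z_in = Z1 || (Z2 + Z3) = 65.47 + j0.02291 Ω = 65.47∠0.0° Ω.
Step 5 — Power factor: PF = cos(φ) = Re(Z)/|Z| = 65.47/65.47 = 1.
Step 6 — Type: Im(Z) = 0.02291 ⇒ lagging (phase φ = 0.0°).

PF = 1 (lagging, φ = 0.0°)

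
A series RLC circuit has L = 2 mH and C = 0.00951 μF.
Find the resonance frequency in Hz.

Step 1 — Resonance condition Im(Z)=0 gives ω₀ = 1/√(LC).
Step 2 — ω₀ = 1/√(0.002·9.51e-09) = 2.293e+05 rad/s.
Step 3 — f₀ = ω₀/(2π) = 3.649e+04 Hz.

f₀ = 3.649e+04 Hz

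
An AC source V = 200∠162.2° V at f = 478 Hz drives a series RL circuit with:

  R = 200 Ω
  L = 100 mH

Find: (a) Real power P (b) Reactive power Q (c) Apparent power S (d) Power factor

Step 1 — Angular frequency: ω = 2π·f = 2π·478 = 3003 rad/s.
Step 2 — Component impedances:
  R: Z = R = 200 Ω
  L: Z = jωL = j·3003·0.1 = 0 + j300.3 Ω
Step 3 — Series combination: Z_total = R + L = 200 + j300.3 Ω = 360.8∠56.3° Ω.
Step 4 — Source phasor: V = 200∠162.2° V = -190.4 + j61.14 V.
Step 5 — Current: I = V / Z = -0.1515 + j0.5332 A = 0.5543∠105.9° A.
Step 6 — Complex power: S = V·I* = 61.44 + j92.27 VA.
Step 7 — Real power: P = Re(S) = 61.44 W.
Step 8 — Reactive power: Q = Im(S) = 92.27 VAR.
Step 9 — Apparent power: |S| = 110.9 VA.
Step 10 — Power factor: PF = P/|S| = 0.5543 (lagging).

(a) P = 61.44 W  (b) Q = 92.27 VAR  (c) S = 110.9 VA  (d) PF = 0.5543 (lagging)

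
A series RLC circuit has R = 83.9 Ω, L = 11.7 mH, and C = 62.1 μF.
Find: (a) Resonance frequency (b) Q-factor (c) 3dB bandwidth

Step 1 — Resonance: ω₀ = 1/√(LC) = 1/√(0.0117·6.21e-05) = 1173 rad/s.
Step 2 — f₀ = ω₀/(2π) = 186.7 Hz.
Step 3 — Series Q: Q = ω₀L/R = 1173·0.0117/83.9 = 0.1636.
Step 4 — Bandwidth: Δω = ω₀/Q = 7171 rad/s; BW = Δω/(2π) = 1141 Hz.

(a) f₀ = 186.7 Hz  (b) Q = 0.1636  (c) BW = 1141 Hz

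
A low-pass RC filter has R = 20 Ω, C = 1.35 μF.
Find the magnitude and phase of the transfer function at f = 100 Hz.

Step 1 — Angular frequency: ω = 2π·100 = 628.3 rad/s.
Step 2 — Transfer function: H(jω) = 1/(1 + jωRC).
Step 3 — Denominator: 1 + jωRC = 1 + j·628.3·20·1.35e-06 = 1 + j0.01696.
Step 4 — H = 0.9997 - j0.01696.
Step 5 — Magnitude: |H| = 0.9999 (-0.0 dB); phase: φ = -1.0°.

|H| = 0.9999 (-0.0 dB), φ = -1.0°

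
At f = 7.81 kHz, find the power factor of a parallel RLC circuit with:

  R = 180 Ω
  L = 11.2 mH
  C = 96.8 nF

Step 1 — Angular frequency: ω = 2π·f = 2π·7810 = 4.907e+04 rad/s.
Step 2 — Component impedances:
  R: Z = R = 180 Ω
  L: Z = jωL = j·4.907e+04·0.0112 = 0 + j549.6 Ω
  C: Z = 1/(jωC) = -j/(ω·C) = 0 - j210.5 Ω
Step 3 — Parallel combination: 1/Z_total = 1/R + 1/L + 1/C; Z_total = 140.8 - j74.28 Ω = 159.2∠-27.8° Ω.
Step 4 — Power factor: PF = cos(φ) = Re(Z)/|Z| = 140.82/159.21 = 0.8845.
Step 5 — Type: Im(Z) = -74.28 ⇒ leading (phase φ = -27.8°).

PF = 0.8845 (leading, φ = -27.8°)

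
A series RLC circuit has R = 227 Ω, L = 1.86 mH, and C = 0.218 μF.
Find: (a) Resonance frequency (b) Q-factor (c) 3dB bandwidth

Step 1 — Resonance: ω₀ = 1/√(LC) = 1/√(0.00186·2.18e-07) = 4.966e+04 rad/s.
Step 2 — f₀ = ω₀/(2π) = 7904 Hz.
Step 3 — Series Q: Q = ω₀L/R = 4.966e+04·0.00186/227 = 0.4069.
Step 4 — Bandwidth: Δω = ω₀/Q = 1.22e+05 rad/s; BW = Δω/(2π) = 1.942e+04 Hz.

(a) f₀ = 7904 Hz  (b) Q = 0.4069  (c) BW = 1.942e+04 Hz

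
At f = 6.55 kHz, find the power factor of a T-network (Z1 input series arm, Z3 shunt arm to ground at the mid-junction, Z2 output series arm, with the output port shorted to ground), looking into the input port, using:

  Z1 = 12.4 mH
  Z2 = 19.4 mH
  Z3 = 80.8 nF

Step 1 — Angular frequency: ω = 2π·f = 2π·6550 = 4.115e+04 rad/s.
Step 2 — Component impedances:
  Z1: Z = jωL = j·4.115e+04·0.0124 = 0 + j510.3 Ω
  Z2: Z = jωL = j·4.115e+04·0.0194 = 0 + j798.4 Ω
  Z3: Z = 1/(jωC) = -j/(ω·C) = 0 - j300.7 Ω
Step 3 — With the output port shorted to ground, the output series arm Z2 runs from the junction to ground; the shunt arm Z3 also runs from the junction to ground. They appear in parallel: Z3 || Z2 = 0 - j482.4 Ω.
Step 4 — Series with input arm Z1: Z_in = Z1 + (Z3 || Z2) = 0 + j27.88 Ω = 27.88∠90.0° Ω.
Step 5 — Power factor: PF = cos(φ) = Re(Z)/|Z| = 0/27.88 = 0.
Step 6 — Type: Im(Z) = 27.88 ⇒ lagging (phase φ = 90.0°).

PF = 0 (lagging, φ = 90.0°)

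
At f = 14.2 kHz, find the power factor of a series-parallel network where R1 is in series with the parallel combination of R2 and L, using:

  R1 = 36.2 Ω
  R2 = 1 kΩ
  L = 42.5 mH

Step 1 — Angular frequency: ω = 2π·f = 2π·1.42e+04 = 8.922e+04 rad/s.
Step 2 — Component impedances:
  R1: Z = R = 36.2 Ω
  R2: Z = R = 1000 Ω
  L: Z = jωL = j·8.922e+04·0.0425 = 0 + j3792 Ω
Step 3 — Parallel branch: R2 || L = 1/(1/R2 + 1/L) = 935 + j246.6 Ω.
Step 4 — Series with R1: Z_total = R1 + (R2 || L) = 971.2 + j246.6 Ω = 1002∠14.2° Ω.
Step 5 — Power factor: PF = cos(φ) = Re(Z)/|Z| = 971.17/1002 = 0.9692.
Step 6 — Type: Im(Z) = 246.6 ⇒ lagging (phase φ = 14.2°).

PF = 0.9692 (lagging, φ = 14.2°)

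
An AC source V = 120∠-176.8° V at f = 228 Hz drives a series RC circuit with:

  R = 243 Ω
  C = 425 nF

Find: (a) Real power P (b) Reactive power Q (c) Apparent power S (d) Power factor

Step 1 — Angular frequency: ω = 2π·f = 2π·228 = 1433 rad/s.
Step 2 — Component impedances:
  R: Z = R = 243 Ω
  C: Z = 1/(jωC) = -j/(ω·C) = 0 - j1642 Ω
Step 3 — Series combination: Z_total = R + C = 243 - j1642 Ω = 1660∠-81.6° Ω.
Step 4 — Source phasor: V = 120∠-176.8° V = -119.8 - j6.699 V.
Step 5 — Current: I = V / Z = -0.00657 - j0.07197 A = 0.07227∠-95.2° A.
Step 6 — Complex power: S = V·I* = 1.269 - j8.58 VA.
Step 7 — Real power: P = Re(S) = 1.269 W.
Step 8 — Reactive power: Q = Im(S) = -8.58 VAR.
Step 9 — Apparent power: |S| = 8.673 VA.
Step 10 — Power factor: PF = P/|S| = 0.1464 (leading).

(a) P = 1.269 W  (b) Q = -8.58 VAR  (c) S = 8.673 VA  (d) PF = 0.1464 (leading)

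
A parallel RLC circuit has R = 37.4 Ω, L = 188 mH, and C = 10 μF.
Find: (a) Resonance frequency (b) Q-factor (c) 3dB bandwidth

Step 1 — Resonance: ω₀ = 1/√(LC) = 1/√(0.188·1e-05) = 729.3 rad/s.
Step 2 — f₀ = ω₀/(2π) = 116.1 Hz.
Step 3 — Parallel Q: Q = R/(ω₀L) = 37.4/(729.3·0.188) = 0.2728.
Step 4 — Bandwidth: Δω = ω₀/Q = 2674 rad/s; BW = Δω/(2π) = 425.5 Hz.

(a) f₀ = 116.1 Hz  (b) Q = 0.2728  (c) BW = 425.5 Hz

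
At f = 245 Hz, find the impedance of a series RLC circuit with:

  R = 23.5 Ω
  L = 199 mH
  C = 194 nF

Step 1 — Angular frequency: ω = 2π·f = 2π·245 = 1539 rad/s.
Step 2 — Component impedances:
  R: Z = R = 23.5 Ω
  L: Z = jωL = j·1539·0.199 = 0 + j306.3 Ω
  C: Z = 1/(jωC) = -j/(ω·C) = 0 - j3349 Ω
Step 3 — Series combination: Z_total = R + L + C = 23.5 - j3042 Ω = 3042∠-89.6° Ω.

Z = 23.5 - j3042 Ω = 3042∠-89.6° Ω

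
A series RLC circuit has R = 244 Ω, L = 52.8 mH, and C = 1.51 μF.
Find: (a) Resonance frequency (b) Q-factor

Step 1 — Resonance condition Im(Z)=0 gives ω₀ = 1/√(LC).
Step 2 — ω₀ = 1/√(0.0528·1.51e-06) = 3542 rad/s.
Step 3 — f₀ = ω₀/(2π) = 563.7 Hz.
Step 4 — Series Q: Q = ω₀L/R = 3542·0.0528/244 = 0.7664.

(a) f₀ = 563.7 Hz  (b) Q = 0.7664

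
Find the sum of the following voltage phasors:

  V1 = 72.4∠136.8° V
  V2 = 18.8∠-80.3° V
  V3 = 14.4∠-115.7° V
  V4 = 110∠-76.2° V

Step 1 — Convert each phasor to rectangular form:
  V1 = 72.4·(cos(136.8°) + j·sin(136.8°)) = -52.78 + j49.56 V
  V2 = 18.8·(cos(-80.3°) + j·sin(-80.3°)) = 3.168 - j18.53 V
  V3 = 14.4·(cos(-115.7°) + j·sin(-115.7°)) = -6.245 - j12.98 V
  V4 = 110·(cos(-76.2°) + j·sin(-76.2°)) = 26.24 - j106.8 V
Step 2 — Sum components: V_total = -29.62 - j88.77 V.
Step 3 — Convert to polar: |V_total| = 93.58 V, ∠V_total = -108.4°.

V_total = 93.58∠-108.4° V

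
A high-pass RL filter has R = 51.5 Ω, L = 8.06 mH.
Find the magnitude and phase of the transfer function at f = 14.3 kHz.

Step 1 — Angular frequency: ω = 2π·1.43e+04 = 8.985e+04 rad/s.
Step 2 — Transfer function: H(jω) = jωL/(R + jωL).
Step 3 — Numerator jωL = j·724.2; denominator R + jωL = 51.5 + j724.2.
Step 4 — H = 0.995 + j0.07076.
Step 5 — Magnitude: |H| = 0.9975 (-0.0 dB); phase: φ = 4.1°.

|H| = 0.9975 (-0.0 dB), φ = 4.1°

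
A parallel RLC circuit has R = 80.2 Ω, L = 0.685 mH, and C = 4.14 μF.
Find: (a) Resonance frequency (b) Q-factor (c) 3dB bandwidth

Step 1 — Resonance: ω₀ = 1/√(LC) = 1/√(0.000685·4.14e-06) = 1.878e+04 rad/s.
Step 2 — f₀ = ω₀/(2π) = 2989 Hz.
Step 3 — Parallel Q: Q = R/(ω₀L) = 80.2/(1.878e+04·0.000685) = 6.235.
Step 4 — Bandwidth: Δω = ω₀/Q = 3012 rad/s; BW = Δω/(2π) = 479.3 Hz.

(a) f₀ = 2989 Hz  (b) Q = 6.235  (c) BW = 479.3 Hz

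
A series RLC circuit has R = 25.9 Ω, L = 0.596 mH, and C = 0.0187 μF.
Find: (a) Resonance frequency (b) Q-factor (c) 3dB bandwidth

Step 1 — Resonance condition Im(Z)=0 gives ω₀ = 1/√(LC).
Step 2 — ω₀ = 1/√(0.000596·1.87e-08) = 2.995e+05 rad/s.
Step 3 — f₀ = ω₀/(2π) = 4.767e+04 Hz.
Step 4 — Series Q: Q = ω₀L/R = 2.995e+05·0.000596/25.9 = 6.893.
Step 5 — 3dB bandwidth: Δω = ω₀/Q = 4.346e+04 rad/s; BW = Δω/(2π) = 6916 Hz.

(a) f₀ = 4.767e+04 Hz  (b) Q = 6.893  (c) BW = 6916 Hz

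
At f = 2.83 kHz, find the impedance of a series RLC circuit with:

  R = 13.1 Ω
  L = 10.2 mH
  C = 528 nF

Step 1 — Angular frequency: ω = 2π·f = 2π·2830 = 1.778e+04 rad/s.
Step 2 — Component impedances:
  R: Z = R = 13.1 Ω
  L: Z = jωL = j·1.778e+04·0.0102 = 0 + j181.4 Ω
  C: Z = 1/(jωC) = -j/(ω·C) = 0 - j106.5 Ω
Step 3 — Series combination: Z_total = R + L + C = 13.1 + j74.86 Ω = 76∠80.1° Ω.

Z = 13.1 + j74.86 Ω = 76∠80.1° Ω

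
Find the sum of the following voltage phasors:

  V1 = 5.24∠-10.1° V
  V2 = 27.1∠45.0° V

Step 1 — Convert each phasor to rectangular form:
  V1 = 5.24·(cos(-10.1°) + j·sin(-10.1°)) = 5.159 - j0.9189 V
  V2 = 27.1·(cos(45.0°) + j·sin(45.0°)) = 19.16 + j19.16 V
Step 2 — Sum components: V_total = 24.32 + j18.24 V.
Step 3 — Convert to polar: |V_total| = 30.4 V, ∠V_total = 36.9°.

V_total = 30.4∠36.9° V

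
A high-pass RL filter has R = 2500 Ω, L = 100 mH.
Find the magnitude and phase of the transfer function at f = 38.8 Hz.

Step 1 — Angular frequency: ω = 2π·38.8 = 243.8 rad/s.
Step 2 — Transfer function: H(jω) = jωL/(R + jωL).
Step 3 — Numerator jωL = j·24.38; denominator R + jωL = 2500 + j24.38.
Step 4 — H = 9.508e-05 + j0.009751.
Step 5 — Magnitude: |H| = 0.009751 (-40.2 dB); phase: φ = 89.4°.

|H| = 0.009751 (-40.2 dB), φ = 89.4°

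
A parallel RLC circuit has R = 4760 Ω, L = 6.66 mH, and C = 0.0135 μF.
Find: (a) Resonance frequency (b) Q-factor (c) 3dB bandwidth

Step 1 — Resonance: ω₀ = 1/√(LC) = 1/√(0.00666·1.35e-08) = 1.055e+05 rad/s.
Step 2 — f₀ = ω₀/(2π) = 1.678e+04 Hz.
Step 3 — Parallel Q: Q = R/(ω₀L) = 4760/(1.055e+05·0.00666) = 6.777.
Step 4 — Bandwidth: Δω = ω₀/Q = 1.556e+04 rad/s; BW = Δω/(2π) = 2477 Hz.

(a) f₀ = 1.678e+04 Hz  (b) Q = 6.777  (c) BW = 2477 Hz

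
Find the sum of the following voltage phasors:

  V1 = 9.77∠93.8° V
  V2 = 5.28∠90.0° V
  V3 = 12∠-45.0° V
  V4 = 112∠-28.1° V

Step 1 — Convert each phasor to rectangular form:
  V1 = 9.77·(cos(93.8°) + j·sin(93.8°)) = -0.6475 + j9.749 V
  V2 = 5.28·(cos(90.0°) + j·sin(90.0°)) = 0 + j5.28 V
  V3 = 12·(cos(-45.0°) + j·sin(-45.0°)) = 8.485 - j8.485 V
  V4 = 112·(cos(-28.1°) + j·sin(-28.1°)) = 98.8 - j52.75 V
Step 2 — Sum components: V_total = 106.6 - j46.21 V.
Step 3 — Convert to polar: |V_total| = 116.2 V, ∠V_total = -23.4°.

V_total = 116.2∠-23.4° V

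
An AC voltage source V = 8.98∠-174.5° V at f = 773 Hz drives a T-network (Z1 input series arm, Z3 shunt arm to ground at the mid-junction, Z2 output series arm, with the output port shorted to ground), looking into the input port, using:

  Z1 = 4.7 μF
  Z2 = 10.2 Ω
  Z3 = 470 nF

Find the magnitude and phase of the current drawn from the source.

Step 1 — Angular frequency: ω = 2π·f = 2π·773 = 4857 rad/s.
Step 2 — Component impedances:
  Z1: Z = 1/(jωC) = -j/(ω·C) = 0 - j43.81 Ω
  Z2: Z = R = 10.2 Ω
  Z3: Z = 1/(jωC) = -j/(ω·C) = 0 - j438.1 Ω
Step 3 — With the output port shorted to ground, the output series arm Z2 runs from the junction to ground; the shunt arm Z3 also runs from the junction to ground. They appear in parallel: Z3 || Z2 = 10.19 - j0.2374 Ω.
Step 4 — Series with input arm Z1: Z_in = Z1 + (Z3 || Z2) = 10.19 - j44.04 Ω = 45.21∠-77.0° Ω.
Step 5 — Source phasor: V = 8.98∠-174.5° V = -8.939 - j0.8607 V.
Step 6 — Ohm's law: I = V / Z_total = (-8.939 - j0.8607) / (10.19 - j44.04) = -0.02604 - j0.1969 A.
Step 7 — Convert to polar: |I| = 0.1986 A, ∠I = -97.5°.

I = 0.1986∠-97.5° A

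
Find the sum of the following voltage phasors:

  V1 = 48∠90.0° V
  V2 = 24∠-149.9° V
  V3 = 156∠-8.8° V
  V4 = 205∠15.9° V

Step 1 — Convert each phasor to rectangular form:
  V1 = 48·(cos(90.0°) + j·sin(90.0°)) = 0 + j48 V
  V2 = 24·(cos(-149.9°) + j·sin(-149.9°)) = -20.76 - j12.04 V
  V3 = 156·(cos(-8.8°) + j·sin(-8.8°)) = 154.2 - j23.87 V
  V4 = 205·(cos(15.9°) + j·sin(15.9°)) = 197.2 + j56.16 V
Step 2 — Sum components: V_total = 330.6 + j68.26 V.
Step 3 — Convert to polar: |V_total| = 337.5 V, ∠V_total = 11.7°.

V_total = 337.5∠11.7° V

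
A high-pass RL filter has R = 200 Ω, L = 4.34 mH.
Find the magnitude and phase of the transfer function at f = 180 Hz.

Step 1 — Angular frequency: ω = 2π·180 = 1131 rad/s.
Step 2 — Transfer function: H(jω) = jωL/(R + jωL).
Step 3 — Numerator jωL = j·4.908; denominator R + jωL = 200 + j4.908.
Step 4 — H = 0.000602 + j0.02453.
Step 5 — Magnitude: |H| = 0.02453 (-32.2 dB); phase: φ = 88.6°.

|H| = 0.02453 (-32.2 dB), φ = 88.6°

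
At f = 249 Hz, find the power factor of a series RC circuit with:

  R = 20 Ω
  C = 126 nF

Step 1 — Angular frequency: ω = 2π·f = 2π·249 = 1565 rad/s.
Step 2 — Component impedances:
  R: Z = R = 20 Ω
  C: Z = 1/(jωC) = -j/(ω·C) = 0 - j5073 Ω
Step 3 — Series combination: Z_total = R + C = 20 - j5073 Ω = 5073∠-89.8° Ω.
Step 4 — Power factor: PF = cos(φ) = Re(Z)/|Z| = 20/5072.9 = 0.003943.
Step 5 — Type: Im(Z) = -5073 ⇒ leading (phase φ = -89.8°).

PF = 0.003943 (leading, φ = -89.8°)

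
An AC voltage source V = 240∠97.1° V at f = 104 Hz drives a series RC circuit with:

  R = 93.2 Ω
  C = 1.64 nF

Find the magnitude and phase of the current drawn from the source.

Step 1 — Angular frequency: ω = 2π·f = 2π·104 = 653.5 rad/s.
Step 2 — Component impedances:
  R: Z = R = 93.2 Ω
  C: Z = 1/(jωC) = -j/(ω·C) = 0 - j9.331e+05 Ω
Step 3 — Series combination: Z_total = R + C = 93.2 - j9.331e+05 Ω = 9.331e+05∠-90.0° Ω.
Step 4 — Source phasor: V = 240∠97.1° V = -29.66 + j238.2 V.
Step 5 — Ohm's law: I = V / Z_total = (-29.66 + j238.2) / (93.2 - j9.331e+05) = -0.0002552 - j3.176e-05 A.
Step 6 — Convert to polar: |I| = 0.0002572 A, ∠I = -172.9°.

I = 0.0002572∠-172.9° A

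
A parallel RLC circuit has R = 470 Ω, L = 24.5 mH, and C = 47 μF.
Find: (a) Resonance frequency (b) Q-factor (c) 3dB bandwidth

Step 1 — Resonance: ω₀ = 1/√(LC) = 1/√(0.0245·4.7e-05) = 931.9 rad/s.
Step 2 — f₀ = ω₀/(2π) = 148.3 Hz.
Step 3 — Parallel Q: Q = R/(ω₀L) = 470/(931.9·0.0245) = 20.59.
Step 4 — Bandwidth: Δω = ω₀/Q = 45.27 rad/s; BW = Δω/(2π) = 7.205 Hz.

(a) f₀ = 148.3 Hz  (b) Q = 20.59  (c) BW = 7.205 Hz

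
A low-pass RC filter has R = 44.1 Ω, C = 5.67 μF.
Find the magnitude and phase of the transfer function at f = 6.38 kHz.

Step 1 — Angular frequency: ω = 2π·6380 = 4.009e+04 rad/s.
Step 2 — Transfer function: H(jω) = 1/(1 + jωRC).
Step 3 — Denominator: 1 + jωRC = 1 + j·4.009e+04·44.1·5.67e-06 = 1 + j10.02.
Step 4 — H = 0.009855 - j0.09878.
Step 5 — Magnitude: |H| = 0.09927 (-20.1 dB); phase: φ = -84.3°.

|H| = 0.09927 (-20.1 dB), φ = -84.3°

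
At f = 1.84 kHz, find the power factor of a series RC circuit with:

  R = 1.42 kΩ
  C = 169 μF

Step 1 — Angular frequency: ω = 2π·f = 2π·1840 = 1.156e+04 rad/s.
Step 2 — Component impedances:
  R: Z = R = 1420 Ω
  C: Z = 1/(jωC) = -j/(ω·C) = 0 - j0.5118 Ω
Step 3 — Series combination: Z_total = R + C = 1420 - j0.5118 Ω = 1420∠-0.0° Ω.
Step 4 — Power factor: PF = cos(φ) = Re(Z)/|Z| = 1420/1420 = 1.
Step 5 — Type: Im(Z) = -0.5118 ⇒ leading (phase φ = -0.0°).

PF = 1 (leading, φ = -0.0°)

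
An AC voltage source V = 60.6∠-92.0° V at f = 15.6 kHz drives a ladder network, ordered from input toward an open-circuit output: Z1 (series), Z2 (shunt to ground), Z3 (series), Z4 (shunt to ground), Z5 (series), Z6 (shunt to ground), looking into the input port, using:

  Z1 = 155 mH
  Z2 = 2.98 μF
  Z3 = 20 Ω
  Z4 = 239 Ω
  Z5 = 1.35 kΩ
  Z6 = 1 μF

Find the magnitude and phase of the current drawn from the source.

Step 1 — Angular frequency: ω = 2π·f = 2π·1.56e+04 = 9.802e+04 rad/s.
Step 2 — Component impedances:
  Z1: Z = jωL = j·9.802e+04·0.155 = 0 + j1.519e+04 Ω
  Z2: Z = 1/(jωC) = -j/(ω·C) = 0 - j3.424 Ω
  Z3: Z = R = 20 Ω
  Z4: Z = R = 239 Ω
  Z5: Z = R = 1350 Ω
  Z6: Z = 1/(jωC) = -j/(ω·C) = 0 - j10.2 Ω
Step 3 — Ladder network (open output): work backward from the far end, alternating series and parallel combinations. Z_in = 0.05253 + j1.519e+04 Ω = 1.519e+04∠90.0° Ω.
Step 4 — Source phasor: V = 60.6∠-92.0° V = -2.115 - j60.56 V.
Step 5 — Ohm's law: I = V / Z_total = (-2.115 - j60.56) / (0.05253 + j1.519e+04) = -0.003987 + j0.0001392 A.
Step 6 — Convert to polar: |I| = 0.00399 A, ∠I = 178.0°.

I = 0.00399∠178.0° A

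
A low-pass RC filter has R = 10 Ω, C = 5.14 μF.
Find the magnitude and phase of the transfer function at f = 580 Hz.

Step 1 — Angular frequency: ω = 2π·580 = 3644 rad/s.
Step 2 — Transfer function: H(jω) = 1/(1 + jωRC).
Step 3 — Denominator: 1 + jωRC = 1 + j·3644·10·5.14e-06 = 1 + j0.1873.
Step 4 — H = 0.9661 - j0.181.
Step 5 — Magnitude: |H| = 0.9829 (-0.1 dB); phase: φ = -10.6°.

|H| = 0.9829 (-0.1 dB), φ = -10.6°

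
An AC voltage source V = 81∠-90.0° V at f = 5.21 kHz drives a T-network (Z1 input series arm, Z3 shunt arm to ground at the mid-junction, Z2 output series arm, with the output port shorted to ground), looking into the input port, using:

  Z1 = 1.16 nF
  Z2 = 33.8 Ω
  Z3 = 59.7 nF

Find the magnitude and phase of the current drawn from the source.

Step 1 — Angular frequency: ω = 2π·f = 2π·5210 = 3.274e+04 rad/s.
Step 2 — Component impedances:
  Z1: Z = 1/(jωC) = -j/(ω·C) = 0 - j2.633e+04 Ω
  Z2: Z = R = 33.8 Ω
  Z3: Z = 1/(jωC) = -j/(ω·C) = 0 - j511.7 Ω
Step 3 — With the output port shorted to ground, the output series arm Z2 runs from the junction to ground; the shunt arm Z3 also runs from the junction to ground. They appear in parallel: Z3 || Z2 = 33.65 - j2.223 Ω.
Step 4 — Series with input arm Z1: Z_in = Z1 + (Z3 || Z2) = 33.65 - j2.634e+04 Ω = 2.634e+04∠-89.9° Ω.
Step 5 — Source phasor: V = 81∠-90.0° V = 0 - j81 V.
Step 6 — Ohm's law: I = V / Z_total = (0 - j81) / (33.65 - j2.634e+04) = 0.003076 - j3.93e-06 A.
Step 7 — Convert to polar: |I| = 0.003076 A, ∠I = -0.1°.

I = 0.003076∠-0.1° A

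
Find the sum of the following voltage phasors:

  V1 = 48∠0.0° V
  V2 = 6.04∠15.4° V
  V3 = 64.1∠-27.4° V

Step 1 — Convert each phasor to rectangular form:
  V1 = 48·(cos(0.0°) + j·sin(0.0°)) = 48 V
  V2 = 6.04·(cos(15.4°) + j·sin(15.4°)) = 5.823 + j1.604 V
  V3 = 64.1·(cos(-27.4°) + j·sin(-27.4°)) = 56.91 - j29.5 V
Step 2 — Sum components: V_total = 110.7 - j27.89 V.
Step 3 — Convert to polar: |V_total| = 114.2 V, ∠V_total = -14.1°.

V_total = 114.2∠-14.1° V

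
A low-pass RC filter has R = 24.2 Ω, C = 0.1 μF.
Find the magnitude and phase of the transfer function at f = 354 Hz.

Step 1 — Angular frequency: ω = 2π·354 = 2224 rad/s.
Step 2 — Transfer function: H(jω) = 1/(1 + jωRC).
Step 3 — Denominator: 1 + jωRC = 1 + j·2224·24.2·1e-07 = 1 + j0.005383.
Step 4 — H = 1 - j0.005383.
Step 5 — Magnitude: |H| = 1 (-0.0 dB); phase: φ = -0.3°.

|H| = 1 (-0.0 dB), φ = -0.3°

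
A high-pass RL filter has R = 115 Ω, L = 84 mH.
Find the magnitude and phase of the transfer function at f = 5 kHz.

Step 1 — Angular frequency: ω = 2π·5000 = 3.142e+04 rad/s.
Step 2 — Transfer function: H(jω) = jωL/(R + jωL).
Step 3 — Numerator jωL = j·2639; denominator R + jωL = 115 + j2639.
Step 4 — H = 0.9981 + j0.0435.
Step 5 — Magnitude: |H| = 0.9991 (-0.0 dB); phase: φ = 2.5°.

|H| = 0.9991 (-0.0 dB), φ = 2.5°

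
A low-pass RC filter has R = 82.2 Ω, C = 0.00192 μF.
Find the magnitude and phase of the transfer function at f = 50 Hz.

Step 1 — Angular frequency: ω = 2π·50 = 314.2 rad/s.
Step 2 — Transfer function: H(jω) = 1/(1 + jωRC).
Step 3 — Denominator: 1 + jωRC = 1 + j·314.2·82.2·1.92e-09 = 1 + j4.958e-05.
Step 4 — H = 1 - j4.958e-05.
Step 5 — Magnitude: |H| = 1 (-0.0 dB); phase: φ = -0.0°.

|H| = 1 (-0.0 dB), φ = -0.0°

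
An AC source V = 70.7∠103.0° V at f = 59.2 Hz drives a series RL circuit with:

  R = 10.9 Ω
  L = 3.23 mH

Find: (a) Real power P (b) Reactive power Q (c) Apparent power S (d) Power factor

Step 1 — Angular frequency: ω = 2π·f = 2π·59.2 = 372 rad/s.
Step 2 — Component impedances:
  R: Z = R = 10.9 Ω
  L: Z = jωL = j·372·0.00323 = 0 + j1.201 Ω
Step 3 — Series combination: Z_total = R + L = 10.9 + j1.201 Ω = 10.97∠6.3° Ω.
Step 4 — Source phasor: V = 70.7∠103.0° V = -15.9 + j68.89 V.
Step 5 — Current: I = V / Z = -0.7533 + j6.403 A = 6.447∠96.7° A.
Step 6 — Complex power: S = V·I* = 453.1 + j49.94 VA.
Step 7 — Real power: P = Re(S) = 453.1 W.
Step 8 — Reactive power: Q = Im(S) = 49.94 VAR.
Step 9 — Apparent power: |S| = 455.8 VA.
Step 10 — Power factor: PF = P/|S| = 0.994 (lagging).

(a) P = 453.1 W  (b) Q = 49.94 VAR  (c) S = 455.8 VA  (d) PF = 0.994 (lagging)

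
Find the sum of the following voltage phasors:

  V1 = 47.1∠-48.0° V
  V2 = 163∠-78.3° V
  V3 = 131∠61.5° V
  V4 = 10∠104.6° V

Step 1 — Convert each phasor to rectangular form:
  V1 = 47.1·(cos(-48.0°) + j·sin(-48.0°)) = 31.52 - j35 V
  V2 = 163·(cos(-78.3°) + j·sin(-78.3°)) = 33.05 - j159.6 V
  V3 = 131·(cos(61.5°) + j·sin(61.5°)) = 62.51 + j115.1 V
  V4 = 10·(cos(104.6°) + j·sin(104.6°)) = -2.521 + j9.677 V
Step 2 — Sum components: V_total = 124.6 - j69.81 V.
Step 3 — Convert to polar: |V_total| = 142.8 V, ∠V_total = -29.3°.

V_total = 142.8∠-29.3° V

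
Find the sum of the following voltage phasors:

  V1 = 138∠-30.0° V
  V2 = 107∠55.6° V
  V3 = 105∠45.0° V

Step 1 — Convert each phasor to rectangular form:
  V1 = 138·(cos(-30.0°) + j·sin(-30.0°)) = 119.5 - j69 V
  V2 = 107·(cos(55.6°) + j·sin(55.6°)) = 60.45 + j88.29 V
  V3 = 105·(cos(45.0°) + j·sin(45.0°)) = 74.25 + j74.25 V
Step 2 — Sum components: V_total = 254.2 + j93.53 V.
Step 3 — Convert to polar: |V_total| = 270.9 V, ∠V_total = 20.2°.

V_total = 270.9∠20.2° V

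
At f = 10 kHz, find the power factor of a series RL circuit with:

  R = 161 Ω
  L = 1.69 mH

Step 1 — Angular frequency: ω = 2π·f = 2π·1e+04 = 6.283e+04 rad/s.
Step 2 — Component impedances:
  R: Z = R = 161 Ω
  L: Z = jωL = j·6.283e+04·0.00169 = 0 + j106.2 Ω
Step 3 — Series combination: Z_total = R + L = 161 + j106.2 Ω = 192.9∠33.4° Ω.
Step 4 — Power factor: PF = cos(φ) = Re(Z)/|Z| = 161/192.86 = 0.8348.
Step 5 — Type: Im(Z) = 106.2 ⇒ lagging (phase φ = 33.4°).

PF = 0.8348 (lagging, φ = 33.4°)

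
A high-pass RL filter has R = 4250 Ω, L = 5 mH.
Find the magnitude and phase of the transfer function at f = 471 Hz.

Step 1 — Angular frequency: ω = 2π·471 = 2959 rad/s.
Step 2 — Transfer function: H(jω) = jωL/(R + jωL).
Step 3 — Numerator jωL = j·14.8; denominator R + jωL = 4250 + j14.8.
Step 4 — H = 1.212e-05 + j0.003482.
Step 5 — Magnitude: |H| = 0.003482 (-49.2 dB); phase: φ = 89.8°.

|H| = 0.003482 (-49.2 dB), φ = 89.8°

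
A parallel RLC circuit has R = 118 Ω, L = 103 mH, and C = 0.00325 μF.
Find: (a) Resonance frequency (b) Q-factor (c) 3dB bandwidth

Step 1 — Resonance: ω₀ = 1/√(LC) = 1/√(0.103·3.25e-09) = 5.466e+04 rad/s.
Step 2 — f₀ = ω₀/(2π) = 8699 Hz.
Step 3 — Parallel Q: Q = R/(ω₀L) = 118/(5.466e+04·0.103) = 0.02096.
Step 4 — Bandwidth: Δω = ω₀/Q = 2.608e+06 rad/s; BW = Δω/(2π) = 4.15e+05 Hz.

(a) f₀ = 8699 Hz  (b) Q = 0.02096  (c) BW = 4.15e+05 Hz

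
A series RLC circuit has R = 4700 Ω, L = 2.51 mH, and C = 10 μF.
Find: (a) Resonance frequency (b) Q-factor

Step 1 — Resonance condition Im(Z)=0 gives ω₀ = 1/√(LC).
Step 2 — ω₀ = 1/√(0.00251·1e-05) = 6312 rad/s.
Step 3 — f₀ = ω₀/(2π) = 1005 Hz.
Step 4 — Series Q: Q = ω₀L/R = 6312·0.00251/4700 = 0.003371.

(a) f₀ = 1005 Hz  (b) Q = 0.003371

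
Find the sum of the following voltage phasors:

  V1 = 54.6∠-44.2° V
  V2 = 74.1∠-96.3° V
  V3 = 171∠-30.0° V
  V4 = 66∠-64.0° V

Step 1 — Convert each phasor to rectangular form:
  V1 = 54.6·(cos(-44.2°) + j·sin(-44.2°)) = 39.14 - j38.07 V
  V2 = 74.1·(cos(-96.3°) + j·sin(-96.3°)) = -8.131 - j73.65 V
  V3 = 171·(cos(-30.0°) + j·sin(-30.0°)) = 148.1 - j85.5 V
  V4 = 66·(cos(-64.0°) + j·sin(-64.0°)) = 28.93 - j59.32 V
Step 2 — Sum components: V_total = 208 - j256.5 V.
Step 3 — Convert to polar: |V_total| = 330.3 V, ∠V_total = -51.0°.

V_total = 330.3∠-51.0° V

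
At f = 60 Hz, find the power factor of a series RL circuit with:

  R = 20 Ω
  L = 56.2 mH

Step 1 — Angular frequency: ω = 2π·f = 2π·60 = 377 rad/s.
Step 2 — Component impedances:
  R: Z = R = 20 Ω
  L: Z = jωL = j·377·0.0562 = 0 + j21.19 Ω
Step 3 — Series combination: Z_total = R + L = 20 + j21.19 Ω = 29.14∠46.7° Ω.
Step 4 — Power factor: PF = cos(φ) = Re(Z)/|Z| = 20/29.136 = 0.6864.
Step 5 — Type: Im(Z) = 21.19 ⇒ lagging (phase φ = 46.7°).

PF = 0.6864 (lagging, φ = 46.7°)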